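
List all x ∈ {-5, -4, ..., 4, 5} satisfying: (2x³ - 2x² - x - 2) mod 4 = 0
Holds for: {-2, 2}
Fails for: {-5, -4, -3, -1, 0, 1, 3, 4, 5}

Answer: {-2, 2}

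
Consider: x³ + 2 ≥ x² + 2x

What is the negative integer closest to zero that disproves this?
Testing negative integers from -1 downward:
x = -1: LHS = (-1)³ + 2 = 1, RHS = (-1)² + 2·(-1) = -1; 1 ≥ -1 — holds
x = -2: LHS = (-2)³ + 2 = -6, RHS = (-2)² + 2·(-2) = 0; -6 ≥ 0 — FAILS  ← closest negative counterexample to 0

Answer: x = -2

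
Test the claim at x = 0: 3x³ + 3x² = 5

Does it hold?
x = 0: LHS = 3·0³ + 3·0² = 0; 0 = 5 — FAILS

The relation fails at x = 0, so x = 0 is a counterexample.

Answer: No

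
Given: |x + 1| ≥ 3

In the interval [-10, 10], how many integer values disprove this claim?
Counterexamples in [-10, 10]: {-3, -2, -1, 0, 1}.

Counting them gives 5 values.

Answer: 5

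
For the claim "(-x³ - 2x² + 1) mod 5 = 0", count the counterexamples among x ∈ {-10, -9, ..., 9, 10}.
Counterexamples in [-10, 10]: {-10, -9, -7, -5, -4, -2, 0, 1, 3, 5, 6, 8, 10}.

Counting them gives 13 values.

Answer: 13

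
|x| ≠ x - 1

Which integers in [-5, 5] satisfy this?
Over all integers in [-5, 5], LHS − RHS is always positive; it is smallest at x = 0, where it equals 1:
x = 0: LHS = |0| = 0, RHS = 0 - 1 = -1; 0 ≠ -1 — holds
At the ends of the range:
x = -5: LHS = |-5| = 5, RHS = (-5) - 1 = -6; 5 ≠ -6 — holds
x = 5: LHS = |5| = 5, RHS = 5 - 1 = 4; 5 ≠ 4 — holds
Hence LHS − RHS is never 0, i.e. the two sides are never equal, so the relation holds for every integer in [-5, 5].

Answer: All integers in [-5, 5]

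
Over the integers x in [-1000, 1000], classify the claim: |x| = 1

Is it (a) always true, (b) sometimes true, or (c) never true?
Holds at x = 1: LHS = |1| = 1; 1 = 1 — holds
Fails at x = 0: LHS = |0| = 0; 0 = 1 — FAILS
It is satisfied by some integers in the range but not all.

Answer: Sometimes true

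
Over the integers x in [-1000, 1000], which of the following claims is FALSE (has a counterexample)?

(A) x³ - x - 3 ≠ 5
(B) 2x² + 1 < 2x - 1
(A) Track d = LHS − RHS over the integers in [-1000, 1000]. Equality would need d = 0, but d changes sign only between consecutive integers, jumping over 0:
x = 2: LHS = 2³ - 2 - 3 = 3; 3 ≠ 5 — holds  (d = -2)
x = 3: LHS = 3³ - 3 - 3 = 21; 21 ≠ 5 — holds  (d = 16)
Away from these crossings d keeps a constant sign, and checking every integer in [-1000, 1000] confirms d ≠ 0 throughout. Hence the two sides are never equal, so the relation holds for every integer in [-1000, 1000].

(B) x = 0: LHS = 2·0² + 1 = 1, RHS = 2·0 - 1 = -1; 1 < -1 — FAILS

Only (B) has a counterexample.

Answer: B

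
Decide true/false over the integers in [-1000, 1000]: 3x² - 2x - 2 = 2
The claim fails at x = 0:
x = 0: LHS = 3·0² - 2·0 - 2 = -2; -2 = 2 — FAILS

Because a single integer refutes it, the statement is false.

Answer: False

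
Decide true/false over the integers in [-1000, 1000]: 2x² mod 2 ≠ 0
The claim fails at x = 0:
x = 0: LHS = (2·0²) mod 2 = 0 mod 2 = 0; 0 ≠ 0 — FAILS

Because a single integer refutes it, the statement is false.

Answer: False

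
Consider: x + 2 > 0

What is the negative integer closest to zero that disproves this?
Testing negative integers from -1 downward:
x = -1: LHS = (-1) + 2 = 1; 1 > 0 — holds
x = -2: LHS = (-2) + 2 = 0; 0 > 0 — FAILS  ← closest negative counterexample to 0

Answer: x = -2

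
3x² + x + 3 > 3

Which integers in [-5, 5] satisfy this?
Holds for: {-5, -4, -3, -2, -1, 1, 2, 3, 4, 5}
Fails for: {0}

Answer: {-5, -4, -3, -2, -1, 1, 2, 3, 4, 5}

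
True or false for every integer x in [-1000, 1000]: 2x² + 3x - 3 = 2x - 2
The claim fails at x = 0:
x = 0: LHS = 2·0² + 3·0 - 3 = -3, RHS = 2·0 - 2 = -2; -3 = -2 — FAILS

Because a single integer refutes it, the statement is false.

Answer: False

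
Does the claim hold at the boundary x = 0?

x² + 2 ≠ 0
x = 0: LHS = 0² + 2 = 2; 2 ≠ 0 — holds

The relation is satisfied at x = 0.

Answer: Yes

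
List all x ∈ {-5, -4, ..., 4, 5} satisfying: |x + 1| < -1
An absolute value is never negative, so the left side is ≥ 0 for every x, while the right side is -1. Tightest case in [-5, 5] is x = -1:
x = -1: LHS = |(-1) + 1| = |0| = 0; 0 < -1 — FAILS
Hence LHS − RHS is never negative, i.e. LHS ≥ RHS throughout, so the claimed relation (<) fails for every integer in [-5, 5].

Answer: None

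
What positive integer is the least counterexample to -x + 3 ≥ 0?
Testing positive integers:
x = 1: LHS = -1 + 3 = 2; 2 ≥ 0 — holds
x = 2: LHS = -2 + 3 = 1; 1 ≥ 0 — holds
x = 3: LHS = -3 + 3 = 0; 0 ≥ 0 — holds
x = 4: LHS = -4 + 3 = -1; -1 ≥ 0 — FAILS  ← smallest positive counterexample

Answer: x = 4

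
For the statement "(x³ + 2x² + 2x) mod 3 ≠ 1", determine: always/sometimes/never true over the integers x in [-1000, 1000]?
For a polynomial with integer coefficients, its value mod 3 depends only on x mod 3, so it suffices to check one representative of each residue class, x = 0, 1, 2:
x = 0: LHS = (0³ + 2·0² + 2·0) mod 3 = 0 mod 3 = 0; 0 ≠ 1 — holds
x = 1: LHS = (1³ + 2·1² + 2·1) mod 3 = 5 mod 3 = 2; 2 ≠ 1 — holds
x = 2: LHS = (2³ + 2·2² + 2·2) mod 3 = 20 mod 3 = 2; 2 ≠ 1 — holds
The relation holds in every residue class, so the relation holds for every integer in [-1000, 1000].

No counterexample exists.

Answer: Always true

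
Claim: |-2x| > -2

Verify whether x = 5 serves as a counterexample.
Substitute x = 5 into the relation:
x = 5: LHS = |-2·5| = |-10| = 10; 10 > -2 — holds

The relation holds at x = 5, so it is not a counterexample.

Answer: No, x = 5 is not a counterexample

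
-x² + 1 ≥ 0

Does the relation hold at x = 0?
x = 0: LHS = -0² + 1 = 1; 1 ≥ 0 — holds

The relation is satisfied at x = 0.

Answer: Yes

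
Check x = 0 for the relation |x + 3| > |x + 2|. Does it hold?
x = 0: LHS = |0 + 3| = |3| = 3, RHS = |0 + 2| = |2| = 2; 3 > 2 — holds

The relation is satisfied at x = 0.

Answer: Yes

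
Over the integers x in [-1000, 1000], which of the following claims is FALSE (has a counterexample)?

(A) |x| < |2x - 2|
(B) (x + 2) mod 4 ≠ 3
(A) x = 1: LHS = |1| = 1, RHS = |2·1 - 2| = |0| = 0; 1 < 0 — FAILS
(B) x = 1: LHS = (1 + 2) mod 4 = 3 mod 4 = 3; 3 ≠ 3 — FAILS

Answer: Both A and B are false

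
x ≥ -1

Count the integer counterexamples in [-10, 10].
Counterexamples in [-10, 10]: {-10, -9, -8, -7, -6, -5, -4, -3, -2}.

Counting them gives 9 values.

Answer: 9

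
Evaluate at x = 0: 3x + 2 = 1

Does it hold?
x = 0: LHS = 3·0 + 2 = 2; 2 = 1 — FAILS

The relation fails at x = 0, so x = 0 is a counterexample.

Answer: No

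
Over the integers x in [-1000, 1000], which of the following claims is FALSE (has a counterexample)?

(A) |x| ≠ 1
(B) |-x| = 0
(A) x = 1: LHS = |1| = 1; 1 ≠ 1 — FAILS
(B) x = 1: LHS = |-1| = 1; 1 = 0 — FAILS

Answer: Both A and B are false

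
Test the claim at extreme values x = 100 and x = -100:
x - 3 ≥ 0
x = 100: LHS = 100 - 3 = 97; 97 ≥ 0 — holds
x = -100: LHS = (-100) - 3 = -103; -103 ≥ 0 — FAILS

Answer: Partially: holds for x = 100, fails for x = -100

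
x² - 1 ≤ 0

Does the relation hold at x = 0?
x = 0: LHS = 0² - 1 = -1; -1 ≤ 0 — holds

The relation is satisfied at x = 0.

Answer: Yes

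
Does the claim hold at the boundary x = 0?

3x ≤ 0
x = 0: LHS = 3·0 = 0; 0 ≤ 0 — holds

The relation is satisfied at x = 0.

Answer: Yes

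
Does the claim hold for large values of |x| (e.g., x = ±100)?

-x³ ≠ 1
x = 100: LHS = -100³ = -1000000; -1000000 ≠ 1 — holds
x = -100: LHS = -(-100)³ = 1000000; 1000000 ≠ 1 — holds

Answer: Yes, holds for both x = 100 and x = -100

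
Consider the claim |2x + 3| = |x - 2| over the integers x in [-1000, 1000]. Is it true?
The claim fails at x = 0:
x = 0: LHS = |2·0 + 3| = |3| = 3, RHS = |0 - 2| = |-2| = 2; 3 = 2 — FAILS

Because a single integer refutes it, the statement is false.

Answer: False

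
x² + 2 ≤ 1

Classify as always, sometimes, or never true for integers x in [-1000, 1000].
Over all integers in [-1000, 1000], LHS − RHS is smallest at x = 0, where it equals 1:
x = 0: LHS = 0² + 2 = 2; 2 ≤ 1 — FAILS
At the ends of the range:
x = -1000: LHS = (-1000)² + 2 = 1000002; 1000002 ≤ 1 — FAILS
x = 1000: LHS = 1000² + 2 = 1000002; 1000002 ≤ 1 — FAILS
Hence LHS − RHS is never zero or negative, i.e. LHS > RHS throughout, so the claimed relation (≤) fails for every integer in [-1000, 1000].

No integer in the range satisfies it.

Answer: Never true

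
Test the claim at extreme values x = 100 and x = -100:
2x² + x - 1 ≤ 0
x = 100: LHS = 2·100² + 100 - 1 = 20099; 20099 ≤ 0 — FAILS
x = -100: LHS = 2·(-100)² + (-100) - 1 = 19899; 19899 ≤ 0 — FAILS

Answer: No, fails for both x = 100 and x = -100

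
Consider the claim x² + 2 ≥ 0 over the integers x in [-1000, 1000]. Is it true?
Over all integers in [-1000, 1000], LHS − RHS is smallest at x = 0, where it equals 2:
x = 0: LHS = 0² + 2 = 2; 2 ≥ 0 — holds
At the ends of the range:
x = -1000: LHS = (-1000)² + 2 = 1000002; 1000002 ≥ 0 — holds
x = 1000: LHS = 1000² + 2 = 1000002; 1000002 ≥ 0 — holds
Hence LHS − RHS is never negative, i.e. LHS ≥ RHS throughout, so the relation holds for every integer in [-1000, 1000].

No counterexample exists.

Answer: True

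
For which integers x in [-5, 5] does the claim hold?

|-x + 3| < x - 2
Holds for: {3, 4, 5}
Fails for: {-5, -4, -3, -2, -1, 0, 1, 2}

Answer: {3, 4, 5}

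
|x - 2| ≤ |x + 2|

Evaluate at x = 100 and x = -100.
x = 100: LHS = |100 - 2| = |98| = 98, RHS = |100 + 2| = |102| = 102; 98 ≤ 102 — holds
x = -100: LHS = |(-100) - 2| = |-102| = 102, RHS = |(-100) + 2| = |-98| = 98; 102 ≤ 98 — FAILS

Answer: Partially: holds for x = 100, fails for x = -100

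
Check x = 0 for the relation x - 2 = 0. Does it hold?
x = 0: LHS = 0 - 2 = -2; -2 = 0 — FAILS

The relation fails at x = 0, so x = 0 is a counterexample.

Answer: No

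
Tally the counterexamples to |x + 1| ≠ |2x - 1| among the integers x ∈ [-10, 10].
Counterexamples in [-10, 10]: {0, 2}.

Counting them gives 2 values.

Answer: 2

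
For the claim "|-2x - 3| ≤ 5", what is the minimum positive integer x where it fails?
Testing positive integers:
x = 1: LHS = |-2·1 - 3| = |-5| = 5; 5 ≤ 5 — holds
x = 2: LHS = |-2·2 - 3| = |-7| = 7; 7 ≤ 5 — FAILS  ← smallest positive counterexample

Answer: x = 2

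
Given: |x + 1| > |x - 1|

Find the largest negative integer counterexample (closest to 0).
Testing negative integers from -1 downward:
x = -1: LHS = |(-1) + 1| = |0| = 0, RHS = |(-1) - 1| = |-2| = 2; 0 > 2 — FAILS  ← closest negative counterexample to 0

Answer: x = -1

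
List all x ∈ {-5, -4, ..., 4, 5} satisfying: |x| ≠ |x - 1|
Track d = LHS − RHS over the integers in [-5, 5]. Equality would need d = 0, but d changes sign only between consecutive integers, jumping over 0:
x = 0: LHS = |0| = 0, RHS = |0 - 1| = |-1| = 1; 0 ≠ 1 — holds  (d = -1)
x = 1: LHS = |1| = 1, RHS = |1 - 1| = |0| = 0; 1 ≠ 0 — holds  (d = 1)
Away from these crossings d keeps a constant sign, and checking every integer in [-5, 5] confirms d ≠ 0 throughout. Hence the two sides are never equal, so the relation holds for every integer in [-5, 5].

Answer: All integers in [-5, 5]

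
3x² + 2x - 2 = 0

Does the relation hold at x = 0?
x = 0: LHS = 3·0² + 2·0 - 2 = -2; -2 = 0 — FAILS

The relation fails at x = 0, so x = 0 is a counterexample.

Answer: No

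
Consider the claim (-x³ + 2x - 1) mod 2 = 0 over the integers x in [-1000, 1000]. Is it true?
The claim fails at x = 0:
x = 0: LHS = (-0³ + 2·0 - 1) mod 2 = (-1) mod 2 = 1; 1 = 0 — FAILS

Because a single integer refutes it, the statement is false.

Answer: False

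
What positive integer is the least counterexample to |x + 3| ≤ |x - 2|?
Testing positive integers:
x = 1: LHS = |1 + 3| = |4| = 4, RHS = |1 - 2| = |-1| = 1; 4 ≤ 1 — FAILS  ← smallest positive counterexample

Answer: x = 1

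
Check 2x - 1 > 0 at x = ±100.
x = 100: LHS = 2·100 - 1 = 199; 199 > 0 — holds
x = -100: LHS = 2·(-100) - 1 = -201; -201 > 0 — FAILS

Answer: Partially: holds for x = 100, fails for x = -100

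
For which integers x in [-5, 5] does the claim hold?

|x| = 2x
Holds for: {0}
Fails for: {-5, -4, -3, -2, -1, 1, 2, 3, 4, 5}

Answer: {0}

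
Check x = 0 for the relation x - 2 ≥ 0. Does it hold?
x = 0: LHS = 0 - 2 = -2; -2 ≥ 0 — FAILS

The relation fails at x = 0, so x = 0 is a counterexample.

Answer: No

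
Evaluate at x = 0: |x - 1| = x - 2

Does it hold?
x = 0: LHS = |0 - 1| = |-1| = 1, RHS = 0 - 2 = -2; 1 = -2 — FAILS

The relation fails at x = 0, so x = 0 is a counterexample.

Answer: No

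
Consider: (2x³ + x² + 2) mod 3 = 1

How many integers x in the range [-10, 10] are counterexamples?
Counterexamples in [-10, 10]: {-9, -8, -6, -5, -3, -2, 0, 1, 3, 4, 6, 7, 9, 10}.

Counting them gives 14 values.

Answer: 14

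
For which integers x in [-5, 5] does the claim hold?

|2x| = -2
An absolute value is never negative, so the left side is ≥ 0 for every x, while the right side is -2. Tightest case in [-5, 5] is x = 0:
x = 0: LHS = |2·0| = |0| = 0; 0 = -2 — FAILS
Hence LHS − RHS is never 0, i.e. the two sides are never equal, so the claimed relation (=) fails for every integer in [-5, 5].

Answer: None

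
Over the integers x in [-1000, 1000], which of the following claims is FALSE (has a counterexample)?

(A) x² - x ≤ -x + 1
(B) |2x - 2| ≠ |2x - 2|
(A) x = 2: LHS = 2² - 2 = 2, RHS = -2 + 1 = -1; 2 ≤ -1 — FAILS
(B) x = 0: LHS = |2·0 - 2| = |-2| = 2, RHS = |2·0 - 2| = |-2| = 2; 2 ≠ 2 — FAILS

Answer: Both A and B are false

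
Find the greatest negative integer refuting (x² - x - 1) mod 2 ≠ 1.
Testing negative integers from -1 downward:
x = -1: LHS = ((-1)² - (-1) - 1) mod 2 = 1 mod 2 = 1; 1 ≠ 1 — FAILS  ← closest negative counterexample to 0

Answer: x = -1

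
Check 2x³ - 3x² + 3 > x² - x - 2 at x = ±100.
x = 100: LHS = 2·100³ - 3·100² + 3 = 1970003, RHS = 100² - 100 - 2 = 9898; 1970003 > 9898 — holds
x = -100: LHS = 2·(-100)³ - 3·(-100)² + 3 = -2029997, RHS = (-100)² - (-100) - 2 = 10098; -2029997 > 10098 — FAILS

Answer: Partially: holds for x = 100, fails for x = -100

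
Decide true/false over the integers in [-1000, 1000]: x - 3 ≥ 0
The claim fails at x = 0:
x = 0: LHS = 0 - 3 = -3; -3 ≥ 0 — FAILS

Because a single integer refutes it, the statement is false.

Answer: False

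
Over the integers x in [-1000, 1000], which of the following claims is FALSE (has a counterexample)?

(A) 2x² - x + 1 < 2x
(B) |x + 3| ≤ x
(A) x = 0: LHS = 2·0² - 0 + 1 = 1, RHS = 2·0 = 0; 1 < 0 — FAILS
(B) x = 0: LHS = |0 + 3| = |3| = 3; 3 ≤ 0 — FAILS

Answer: Both A and B are false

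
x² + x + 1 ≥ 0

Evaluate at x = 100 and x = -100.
x = 100: LHS = 100² + 100 + 1 = 10101; 10101 ≥ 0 — holds
x = -100: LHS = (-100)² + (-100) + 1 = 9901; 9901 ≥ 0 — holds

Answer: Yes, holds for both x = 100 and x = -100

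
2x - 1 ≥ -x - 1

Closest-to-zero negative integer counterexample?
Testing negative integers from -1 downward:
x = -1: LHS = 2·(-1) - 1 = -3, RHS = -(-1) - 1 = 0; -3 ≥ 0 — FAILS  ← closest negative counterexample to 0

Answer: x = -1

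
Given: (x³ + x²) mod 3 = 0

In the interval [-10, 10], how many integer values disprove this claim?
Counterexamples in [-10, 10]: {-8, -5, -2, 1, 4, 7, 10}.

Counting them gives 7 values.

Answer: 7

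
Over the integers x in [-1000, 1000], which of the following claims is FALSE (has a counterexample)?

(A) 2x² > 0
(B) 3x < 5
(A) x = 0: LHS = 2·0² = 0; 0 > 0 — FAILS
(B) x = 2: LHS = 3·2 = 6; 6 < 5 — FAILS

Answer: Both A and B are false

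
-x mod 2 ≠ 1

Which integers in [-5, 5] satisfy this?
Holds for: {-4, -2, 0, 2, 4}
Fails for: {-5, -3, -1, 1, 3, 5}

Answer: {-4, -2, 0, 2, 4}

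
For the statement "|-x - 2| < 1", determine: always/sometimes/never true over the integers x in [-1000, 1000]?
Holds at x = -2: LHS = |-(-2) - 2| = |0| = 0; 0 < 1 — holds
Fails at x = 0: LHS = |-0 - 2| = |-2| = 2; 2 < 1 — FAILS
It is satisfied by some integers in the range but not all.

Answer: Sometimes true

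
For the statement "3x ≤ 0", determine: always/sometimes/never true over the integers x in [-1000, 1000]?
Holds at x = 0: LHS = 3·0 = 0; 0 ≤ 0 — holds
Fails at x = 1: LHS = 3·1 = 3; 3 ≤ 0 — FAILS
It is satisfied by some integers in the range but not all.

Answer: Sometimes true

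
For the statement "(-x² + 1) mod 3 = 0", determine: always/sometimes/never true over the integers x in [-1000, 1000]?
Holds at x = 1: LHS = (-1² + 1) mod 3 = 0 mod 3 = 0; 0 = 0 — holds
Fails at x = 0: LHS = (-0² + 1) mod 3 = 1 mod 3 = 1; 1 = 0 — FAILS
It is satisfied by some integers in the range but not all.

Answer: Sometimes true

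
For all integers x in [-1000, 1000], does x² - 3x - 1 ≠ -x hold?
Track d = LHS − RHS over the integers in [-1000, 1000]. Equality would need d = 0, but d changes sign only between consecutive integers, jumping over 0:
x = -1: LHS = (-1)² - 3·(-1) - 1 = 3, RHS = -(-1) = 1; 3 ≠ 1 — holds  (d = 2)
x = 0: LHS = 0² - 3·0 - 1 = -1, RHS = -0 = 0; -1 ≠ 0 — holds  (d = -1)
x = 2: LHS = 2² - 3·2 - 1 = -3; -3 ≠ -2 — holds  (d = -1)
x = 3: LHS = 3² - 3·3 - 1 = -1; -1 ≠ -3 — holds  (d = 2)
Away from these crossings d keeps a constant sign, and checking every integer in [-1000, 1000] confirms d ≠ 0 throughout. Hence the two sides are never equal, so the relation holds for every integer in [-1000, 1000].

No counterexample exists.

Answer: True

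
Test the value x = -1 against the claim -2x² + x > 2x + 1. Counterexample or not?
Substitute x = -1 into the relation:
x = -1: LHS = -2·(-1)² + (-1) = -3, RHS = 2·(-1) + 1 = -1; -3 > -1 — FAILS

Since the claim fails at x = -1, this value is a counterexample.

Answer: Yes, x = -1 is a counterexample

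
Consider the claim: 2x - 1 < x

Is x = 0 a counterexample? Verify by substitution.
Substitute x = 0 into the relation:
x = 0: LHS = 2·0 - 1 = -1; -1 < 0 — holds

The claim holds here, so x = 0 is not a counterexample. (A counterexample exists elsewhere, e.g. x = 1.)

Answer: No, x = 0 is not a counterexample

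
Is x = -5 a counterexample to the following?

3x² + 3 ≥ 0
Substitute x = -5 into the relation:
x = -5: LHS = 3·(-5)² + 3 = 78; 78 ≥ 0 — holds

The relation holds at x = -5, so it is not a counterexample.

Answer: No, x = -5 is not a counterexample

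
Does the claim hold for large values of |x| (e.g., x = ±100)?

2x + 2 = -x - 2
x = 100: LHS = 2·100 + 2 = 202, RHS = -100 - 2 = -102; 202 = -102 — FAILS
x = -100: LHS = 2·(-100) + 2 = -198, RHS = -(-100) - 2 = 98; -198 = 98 — FAILS

Answer: No, fails for both x = 100 and x = -100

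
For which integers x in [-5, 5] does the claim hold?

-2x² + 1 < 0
Holds for: {-5, -4, -3, -2, -1, 1, 2, 3, 4, 5}
Fails for: {0}

Answer: {-5, -4, -3, -2, -1, 1, 2, 3, 4, 5}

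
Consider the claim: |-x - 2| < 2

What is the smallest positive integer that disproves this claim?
Testing positive integers:
x = 1: LHS = |-1 - 2| = |-3| = 3; 3 < 2 — FAILS  ← smallest positive counterexample

Answer: x = 1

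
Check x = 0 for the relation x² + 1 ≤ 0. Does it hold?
x = 0: LHS = 0² + 1 = 1; 1 ≤ 0 — FAILS

The relation fails at x = 0, so x = 0 is a counterexample.

Answer: No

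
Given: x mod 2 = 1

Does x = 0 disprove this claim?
Substitute x = 0 into the relation:
x = 0: LHS = 0 mod 2 = 0; 0 = 1 — FAILS

Since the claim fails at x = 0, this value is a counterexample.

Answer: Yes, x = 0 is a counterexample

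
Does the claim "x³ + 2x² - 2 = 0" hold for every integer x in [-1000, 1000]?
The claim fails at x = 0:
x = 0: LHS = 0³ + 2·0² - 2 = -2; -2 = 0 — FAILS

Because a single integer refutes it, the statement is false.

Answer: False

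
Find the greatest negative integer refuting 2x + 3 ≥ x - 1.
Testing negative integers from -1 downward:
x = -1: LHS = 2·(-1) + 3 = 1, RHS = (-1) - 1 = -2; 1 ≥ -2 — holds
x = -2: LHS = 2·(-2) + 3 = -1, RHS = (-2) - 1 = -3; -1 ≥ -3 — holds
x = -3: LHS = 2·(-3) + 3 = -3, RHS = (-3) - 1 = -4; -3 ≥ -4 — holds
x = -4: LHS = 2·(-4) + 3 = -5, RHS = (-4) - 1 = -5; -5 ≥ -5 — holds
x = -5: LHS = 2·(-5) + 3 = -7, RHS = (-5) - 1 = -6; -7 ≥ -6 — FAILS  ← closest negative counterexample to 0

Answer: x = -5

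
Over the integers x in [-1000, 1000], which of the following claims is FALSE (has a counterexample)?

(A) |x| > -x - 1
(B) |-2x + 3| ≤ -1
(A) Over all integers in [-1000, 1000], LHS − RHS is smallest at x = 0, where it equals 1:
x = 0: LHS = |0| = 0, RHS = -0 - 1 = -1; 0 > -1 — holds
At the ends of the range:
x = -1000: LHS = |-1000| = 1000, RHS = -(-1000) - 1 = 999; 1000 > 999 — holds
x = 1000: LHS = |1000| = 1000, RHS = -1000 - 1 = -1001; 1000 > -1001 — holds
Hence LHS − RHS is never zero or negative, i.e. LHS > RHS throughout, so the relation holds for every integer in [-1000, 1000].

(B) x = 0: LHS = |-2·0 + 3| = |3| = 3; 3 ≤ -1 — FAILS

Only (B) has a counterexample.

Answer: B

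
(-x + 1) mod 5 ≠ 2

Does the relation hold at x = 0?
x = 0: LHS = (-0 + 1) mod 5 = 1 mod 5 = 1; 1 ≠ 2 — holds

The relation is satisfied at x = 0.

Answer: Yes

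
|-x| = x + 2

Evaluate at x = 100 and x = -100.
x = 100: LHS = |-100| = 100, RHS = 100 + 2 = 102; 100 = 102 — FAILS
x = -100: LHS = |-(-100)| = |100| = 100, RHS = (-100) + 2 = -98; 100 = -98 — FAILS

Answer: No, fails for both x = 100 and x = -100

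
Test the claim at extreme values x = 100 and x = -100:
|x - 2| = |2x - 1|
x = 100: LHS = |100 - 2| = |98| = 98, RHS = |2·100 - 1| = |199| = 199; 98 = 199 — FAILS
x = -100: LHS = |(-100) - 2| = |-102| = 102, RHS = |2·(-100) - 1| = |-201| = 201; 102 = 201 — FAILS

Answer: No, fails for both x = 100 and x = -100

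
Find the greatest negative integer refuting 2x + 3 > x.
Testing negative integers from -1 downward:
x = -1: LHS = 2·(-1) + 3 = 1; 1 > -1 — holds
x = -2: LHS = 2·(-2) + 3 = -1; -1 > -2 — holds
x = -3: LHS = 2·(-3) + 3 = -3; -3 > -3 — FAILS  ← closest negative counterexample to 0

Answer: x = -3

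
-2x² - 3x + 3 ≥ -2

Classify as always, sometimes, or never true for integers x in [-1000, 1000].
Holds at x = 0: LHS = -2·0² - 3·0 + 3 = 3; 3 ≥ -2 — holds
Fails at x = 2: LHS = -2·2² - 3·2 + 3 = -11; -11 ≥ -2 — FAILS
It is satisfied by some integers in the range but not all.

Answer: Sometimes true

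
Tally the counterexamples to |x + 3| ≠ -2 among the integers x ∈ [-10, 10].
An absolute value is never negative, so the left side is ≥ 0 for every x, while the right side is -2. Tightest case in [-10, 10] is x = -3:
x = -3: LHS = |(-3) + 3| = |0| = 0; 0 ≠ -2 — holds
Hence LHS − RHS is never 0, i.e. the two sides are never equal, so the relation holds for every integer in [-10, 10].

No counterexample appears in that range.

Answer: 0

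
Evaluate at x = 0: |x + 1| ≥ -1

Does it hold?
x = 0: LHS = |0 + 1| = |1| = 1; 1 ≥ -1 — holds

The relation is satisfied at x = 0.

Answer: Yes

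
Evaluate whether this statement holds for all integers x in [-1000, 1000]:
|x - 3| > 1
The claim fails at x = 2:
x = 2: LHS = |2 - 3| = |-1| = 1; 1 > 1 — FAILS

Because a single integer refutes it, the statement is false.

Answer: False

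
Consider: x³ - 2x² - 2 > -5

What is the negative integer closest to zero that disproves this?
Testing negative integers from -1 downward:
x = -1: LHS = (-1)³ - 2·(-1)² - 2 = -5; -5 > -5 — FAILS  ← closest negative counterexample to 0

Answer: x = -1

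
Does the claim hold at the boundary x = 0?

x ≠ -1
x = 0: 0 ≠ -1 — holds

The relation is satisfied at x = 0.

Answer: Yes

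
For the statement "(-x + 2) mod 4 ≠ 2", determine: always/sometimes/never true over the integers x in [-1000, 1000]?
Holds at x = 1: LHS = (-1 + 2) mod 4 = 1 mod 4 = 1; 1 ≠ 2 — holds
Fails at x = 0: LHS = (-0 + 2) mod 4 = 2 mod 4 = 2; 2 ≠ 2 — FAILS
It is satisfied by some integers in the range but not all.

Answer: Sometimes true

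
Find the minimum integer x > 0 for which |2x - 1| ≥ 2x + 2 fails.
Testing positive integers:
x = 1: LHS = |2·1 - 1| = |1| = 1, RHS = 2·1 + 2 = 4; 1 ≥ 4 — FAILS  ← smallest positive counterexample

Answer: x = 1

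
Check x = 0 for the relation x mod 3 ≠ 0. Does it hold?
x = 0: LHS = 0 mod 3 = 0; 0 ≠ 0 — FAILS

The relation fails at x = 0, so x = 0 is a counterexample.

Answer: No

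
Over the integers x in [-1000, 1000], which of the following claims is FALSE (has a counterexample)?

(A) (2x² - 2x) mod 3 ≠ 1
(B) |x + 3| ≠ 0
(A) x = -1: LHS = (2·(-1)² - 2·(-1)) mod 3 = 4 mod 3 = 1; 1 ≠ 1 — FAILS
(B) x = -3: LHS = |(-3) + 3| = |0| = 0; 0 ≠ 0 — FAILS

Answer: Both A and B are false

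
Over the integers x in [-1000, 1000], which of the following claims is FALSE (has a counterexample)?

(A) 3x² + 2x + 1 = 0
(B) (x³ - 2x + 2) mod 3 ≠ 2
(A) x = 0: LHS = 3·0² + 2·0 + 1 = 1; 1 = 0 — FAILS
(B) x = 0: LHS = (0³ - 2·0 + 2) mod 3 = 2 mod 3 = 2; 2 ≠ 2 — FAILS

Answer: Both A and B are false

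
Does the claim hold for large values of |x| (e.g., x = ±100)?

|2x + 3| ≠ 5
x = 100: LHS = |2·100 + 3| = |203| = 203; 203 ≠ 5 — holds
x = -100: LHS = |2·(-100) + 3| = |-197| = 197; 197 ≠ 5 — holds

Answer: Yes, holds for both x = 100 and x = -100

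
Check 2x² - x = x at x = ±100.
x = 100: LHS = 2·100² - 100 = 19900; 19900 = 100 — FAILS
x = -100: LHS = 2·(-100)² - (-100) = 20100; 20100 = -100 — FAILS

Answer: No, fails for both x = 100 and x = -100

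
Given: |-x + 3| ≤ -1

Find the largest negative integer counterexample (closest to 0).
Testing negative integers from -1 downward:
x = -1: LHS = |-(-1) + 3| = |4| = 4; 4 ≤ -1 — FAILS  ← closest negative counterexample to 0

Answer: x = -1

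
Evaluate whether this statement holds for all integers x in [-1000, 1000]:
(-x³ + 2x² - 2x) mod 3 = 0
The claim fails at x = 1:
x = 1: LHS = (-1³ + 2·1² - 2·1) mod 3 = (-1) mod 3 = 2; 2 = 0 — FAILS

Because a single integer refutes it, the statement is false.

Answer: False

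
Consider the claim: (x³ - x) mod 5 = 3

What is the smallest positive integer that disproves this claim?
Testing positive integers:
x = 1: LHS = (1³ - 1) mod 5 = 0 mod 5 = 0; 0 = 3 — FAILS  ← smallest positive counterexample

Answer: x = 1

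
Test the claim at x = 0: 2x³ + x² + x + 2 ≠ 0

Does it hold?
x = 0: LHS = 2·0³ + 0² + 0 + 2 = 2; 2 ≠ 0 — holds

The relation is satisfied at x = 0.

Answer: Yes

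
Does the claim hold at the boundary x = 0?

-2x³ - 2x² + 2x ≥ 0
x = 0: LHS = -2·0³ - 2·0² + 2·0 = 0; 0 ≥ 0 — holds

The relation is satisfied at x = 0.

Answer: Yes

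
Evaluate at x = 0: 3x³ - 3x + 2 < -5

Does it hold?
x = 0: LHS = 3·0³ - 3·0 + 2 = 2; 2 < -5 — FAILS

The relation fails at x = 0, so x = 0 is a counterexample.

Answer: No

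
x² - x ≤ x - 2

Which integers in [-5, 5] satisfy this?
Over all integers in [-5, 5], LHS − RHS is smallest at x = 1, where it equals 1:
x = 1: LHS = 1² - 1 = 0, RHS = 1 - 2 = -1; 0 ≤ -1 — FAILS
At the ends of the range:
x = -5: LHS = (-5)² - (-5) = 30, RHS = (-5) - 2 = -7; 30 ≤ -7 — FAILS
x = 5: LHS = 5² - 5 = 20, RHS = 5 - 2 = 3; 20 ≤ 3 — FAILS
Hence LHS − RHS is never zero or negative, i.e. LHS > RHS throughout, so the claimed relation (≤) fails for every integer in [-5, 5].

Answer: None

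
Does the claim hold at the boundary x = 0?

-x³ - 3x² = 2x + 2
x = 0: LHS = -0³ - 3·0² = 0, RHS = 2·0 + 2 = 2; 0 = 2 — FAILS

The relation fails at x = 0, so x = 0 is a counterexample.

Answer: No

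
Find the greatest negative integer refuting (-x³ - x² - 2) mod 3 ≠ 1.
Testing negative integers from -1 downward:
x = -1: LHS = (-(-1)³ - (-1)² - 2) mod 3 = (-2) mod 3 = 1; 1 ≠ 1 — FAILS  ← closest negative counterexample to 0

Answer: x = -1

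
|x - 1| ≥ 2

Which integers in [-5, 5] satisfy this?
Holds for: {-5, -4, -3, -2, -1, 3, 4, 5}
Fails for: {0, 1, 2}

Answer: {-5, -4, -3, -2, -1, 3, 4, 5}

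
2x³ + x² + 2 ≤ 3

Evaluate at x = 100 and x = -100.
x = 100: LHS = 2·100³ + 100² + 2 = 2010002; 2010002 ≤ 3 — FAILS
x = -100: LHS = 2·(-100)³ + (-100)² + 2 = -1989998; -1989998 ≤ 3 — holds

Answer: Partially: fails for x = 100, holds for x = -100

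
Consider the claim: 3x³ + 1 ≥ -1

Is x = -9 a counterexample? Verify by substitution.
Substitute x = -9 into the relation:
x = -9: LHS = 3·(-9)³ + 1 = -2186; -2186 ≥ -1 — FAILS

Since the claim fails at x = -9, this value is a counterexample.

Answer: Yes, x = -9 is a counterexample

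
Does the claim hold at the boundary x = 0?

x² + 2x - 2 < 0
x = 0: LHS = 0² + 2·0 - 2 = -2; -2 < 0 — holds

The relation is satisfied at x = 0.

Answer: Yes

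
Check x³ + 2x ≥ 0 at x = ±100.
x = 100: LHS = 100³ + 2·100 = 1000200; 1000200 ≥ 0 — holds
x = -100: LHS = (-100)³ + 2·(-100) = -1000200; -1000200 ≥ 0 — FAILS

Answer: Partially: holds for x = 100, fails for x = -100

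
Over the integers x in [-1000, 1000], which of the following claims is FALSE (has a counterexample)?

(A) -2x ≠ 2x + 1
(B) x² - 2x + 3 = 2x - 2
(A) Track d = LHS − RHS over the integers in [-1000, 1000]. Equality would need d = 0, but d changes sign only between consecutive integers, jumping over 0:
x = -1: LHS = -2·(-1) = 2, RHS = 2·(-1) + 1 = -1; 2 ≠ -1 — holds  (d = 3)
x = 0: LHS = -2·0 = 0, RHS = 2·0 + 1 = 1; 0 ≠ 1 — holds  (d = -1)
Away from these crossings d keeps a constant sign, and checking every integer in [-1000, 1000] confirms d ≠ 0 throughout. Hence the two sides are never equal, so the relation holds for every integer in [-1000, 1000].

(B) x = 0: LHS = 0² - 2·0 + 3 = 3, RHS = 2·0 - 2 = -2; 3 = -2 — FAILS

Only (B) has a counterexample.

Answer: B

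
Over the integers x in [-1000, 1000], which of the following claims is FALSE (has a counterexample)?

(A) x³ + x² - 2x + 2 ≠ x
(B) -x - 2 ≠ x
(A) Track d = LHS − RHS over the integers in [-1000, 1000]. Equality would need d = 0, but d changes sign only between consecutive integers, jumping over 0:
x = -3: LHS = (-3)³ + (-3)² - 2·(-3) + 2 = -10; -10 ≠ -3 — holds  (d = -7)
x = -2: LHS = (-2)³ + (-2)² - 2·(-2) + 2 = 2; 2 ≠ -2 — holds  (d = 4)
Away from these crossings d keeps a constant sign, and checking every integer in [-1000, 1000] confirms d ≠ 0 throughout. Hence the two sides are never equal, so the relation holds for every integer in [-1000, 1000].

(B) x = -1: LHS = -(-1) - 2 = -1; -1 ≠ -1 — FAILS

Only (B) has a counterexample.

Answer: B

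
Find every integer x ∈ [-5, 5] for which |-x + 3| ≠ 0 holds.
Holds for: {-5, -4, -3, -2, -1, 0, 1, 2, 4, 5}
Fails for: {3}

Answer: {-5, -4, -3, -2, -1, 0, 1, 2, 4, 5}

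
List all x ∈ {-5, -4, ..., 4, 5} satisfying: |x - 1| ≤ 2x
Holds for: {1, 2, 3, 4, 5}
Fails for: {-5, -4, -3, -2, -1, 0}

Answer: {1, 2, 3, 4, 5}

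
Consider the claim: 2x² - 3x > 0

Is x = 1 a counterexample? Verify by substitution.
Substitute x = 1 into the relation:
x = 1: LHS = 2·1² - 3·1 = -1; -1 > 0 — FAILS

Since the claim fails at x = 1, this value is a counterexample.

Answer: Yes, x = 1 is a counterexample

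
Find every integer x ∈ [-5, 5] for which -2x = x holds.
Holds for: {0}
Fails for: {-5, -4, -3, -2, -1, 1, 2, 3, 4, 5}

Answer: {0}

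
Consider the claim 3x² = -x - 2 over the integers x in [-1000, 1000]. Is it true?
The claim fails at x = 0:
x = 0: LHS = 3·0² = 0, RHS = -0 - 2 = -2; 0 = -2 — FAILS

Because a single integer refutes it, the statement is false.

Answer: False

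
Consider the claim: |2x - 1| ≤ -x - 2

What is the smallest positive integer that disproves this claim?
Testing positive integers:
x = 1: LHS = |2·1 - 1| = |1| = 1, RHS = -1 - 2 = -3; 1 ≤ -3 — FAILS  ← smallest positive counterexample

Answer: x = 1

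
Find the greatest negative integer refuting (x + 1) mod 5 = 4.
Testing negative integers from -1 downward:
x = -1: LHS = ((-1) + 1) mod 5 = 0 mod 5 = 0; 0 = 4 — FAILS  ← closest negative counterexample to 0

Answer: x = -1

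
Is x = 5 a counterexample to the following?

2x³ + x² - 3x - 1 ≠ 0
Substitute x = 5 into the relation:
x = 5: LHS = 2·5³ + 5² - 3·5 - 1 = 259; 259 ≠ 0 — holds

The relation holds at x = 5, so it is not a counterexample.

Answer: No, x = 5 is not a counterexample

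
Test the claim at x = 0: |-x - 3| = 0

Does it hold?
x = 0: LHS = |-0 - 3| = |-3| = 3; 3 = 0 — FAILS

The relation fails at x = 0, so x = 0 is a counterexample.

Answer: No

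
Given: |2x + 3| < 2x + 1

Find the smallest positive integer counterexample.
Testing positive integers:
x = 1: LHS = |2·1 + 3| = |5| = 5, RHS = 2·1 + 1 = 3; 5 < 3 — FAILS  ← smallest positive counterexample

Answer: x = 1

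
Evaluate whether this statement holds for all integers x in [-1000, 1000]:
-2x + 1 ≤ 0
The claim fails at x = 0:
x = 0: LHS = -2·0 + 1 = 1; 1 ≤ 0 — FAILS

Because a single integer refutes it, the statement is false.

Answer: False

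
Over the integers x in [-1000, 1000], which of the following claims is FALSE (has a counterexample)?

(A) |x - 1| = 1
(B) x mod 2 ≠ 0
(A) x = 1: LHS = |1 - 1| = |0| = 0; 0 = 1 — FAILS
(B) x = 0: LHS = 0 mod 2 = 0; 0 ≠ 0 — FAILS

Answer: Both A and B are false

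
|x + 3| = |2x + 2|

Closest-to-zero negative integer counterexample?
Testing negative integers from -1 downward:
x = -1: LHS = |(-1) + 3| = |2| = 2, RHS = |2·(-1) + 2| = |0| = 0; 2 = 0 — FAILS  ← closest negative counterexample to 0

Answer: x = -1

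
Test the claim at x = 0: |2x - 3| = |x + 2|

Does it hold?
x = 0: LHS = |2·0 - 3| = |-3| = 3, RHS = |0 + 2| = |2| = 2; 3 = 2 — FAILS

The relation fails at x = 0, so x = 0 is a counterexample.

Answer: No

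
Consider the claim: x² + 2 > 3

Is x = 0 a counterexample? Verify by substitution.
Substitute x = 0 into the relation:
x = 0: LHS = 0² + 2 = 2; 2 > 3 — FAILS

Since the claim fails at x = 0, this value is a counterexample.

Answer: Yes, x = 0 is a counterexample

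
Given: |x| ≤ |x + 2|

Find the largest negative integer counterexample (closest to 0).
Testing negative integers from -1 downward:
x = -1: LHS = |-1| = 1, RHS = |(-1) + 2| = |1| = 1; 1 ≤ 1 — holds
x = -2: LHS = |-2| = 2, RHS = |(-2) + 2| = |0| = 0; 2 ≤ 0 — FAILS  ← closest negative counterexample to 0

Answer: x = -2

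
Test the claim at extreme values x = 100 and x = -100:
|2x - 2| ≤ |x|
x = 100: LHS = |2·100 - 2| = |198| = 198, RHS = |100| = 100; 198 ≤ 100 — FAILS
x = -100: LHS = |2·(-100) - 2| = |-202| = 202, RHS = |-100| = 100; 202 ≤ 100 — FAILS

Answer: No, fails for both x = 100 and x = -100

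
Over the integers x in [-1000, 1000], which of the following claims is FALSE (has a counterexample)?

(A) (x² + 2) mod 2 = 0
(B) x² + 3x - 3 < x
(A) x = 1: LHS = (1² + 2) mod 2 = 3 mod 2 = 1; 1 = 0 — FAILS
(B) x = 1: LHS = 1² + 3·1 - 3 = 1; 1 < 1 — FAILS

Answer: Both A and B are false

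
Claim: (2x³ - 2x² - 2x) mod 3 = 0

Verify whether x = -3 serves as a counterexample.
Substitute x = -3 into the relation:
x = -3: LHS = (2·(-3)³ - 2·(-3)² - 2·(-3)) mod 3 = (-66) mod 3 = 0; 0 = 0 — holds

The claim holds here, so x = -3 is not a counterexample. (A counterexample exists elsewhere, e.g. x = 1.)

Answer: No, x = -3 is not a counterexample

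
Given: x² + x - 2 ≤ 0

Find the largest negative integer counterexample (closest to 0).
Testing negative integers from -1 downward:
x = -1: LHS = (-1)² + (-1) - 2 = -2; -2 ≤ 0 — holds
x = -2: LHS = (-2)² + (-2) - 2 = 0; 0 ≤ 0 — holds
x = -3: LHS = (-3)² + (-3) - 2 = 4; 4 ≤ 0 — FAILS  ← closest negative counterexample to 0

Answer: x = -3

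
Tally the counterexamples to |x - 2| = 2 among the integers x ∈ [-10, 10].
Counterexamples in [-10, 10]: {-10, -9, -8, -7, -6, -5, -4, -3, -2, -1, 1, 2, 3, 5, 6, 7, 8, 9, 10}.

Counting them gives 19 values.

Answer: 19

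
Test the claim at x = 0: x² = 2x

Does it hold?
x = 0: LHS = 0² = 0, RHS = 2·0 = 0; 0 = 0 — holds

The relation is satisfied at x = 0.

Answer: Yes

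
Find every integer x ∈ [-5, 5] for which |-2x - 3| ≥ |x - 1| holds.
Holds for: {-5, -4, 0, 1, 2, 3, 4, 5}
Fails for: {-3, -2, -1}

Answer: {-5, -4, 0, 1, 2, 3, 4, 5}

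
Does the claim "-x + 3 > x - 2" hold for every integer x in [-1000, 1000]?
The claim fails at x = 3:
x = 3: LHS = -3 + 3 = 0, RHS = 3 - 2 = 1; 0 > 1 — FAILS

Because a single integer refutes it, the statement is false.

Answer: False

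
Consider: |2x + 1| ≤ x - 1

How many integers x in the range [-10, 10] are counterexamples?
Counterexamples in [-10, 10]: {-10, -9, -8, -7, -6, -5, -4, -3, -2, -1, 0, 1, 2, 3, 4, 5, 6, 7, 8, 9, 10}.

Counting them gives 21 values.

Answer: 21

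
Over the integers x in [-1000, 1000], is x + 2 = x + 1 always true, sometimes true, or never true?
Over all integers in [-1000, 1000], LHS − RHS is always positive; it is smallest at x = 0, where it equals 1:
x = 0: LHS = 0 + 2 = 2, RHS = 0 + 1 = 1; 2 = 1 — FAILS
At the ends of the range:
x = -1000: LHS = (-1000) + 2 = -998, RHS = (-1000) + 1 = -999; -998 = -999 — FAILS
x = 1000: LHS = 1000 + 2 = 1002, RHS = 1000 + 1 = 1001; 1002 = 1001 — FAILS
Hence LHS − RHS is never 0, i.e. the two sides are never equal, so the claimed relation (=) fails for every integer in [-1000, 1000].

No integer in the range satisfies it.

Answer: Never true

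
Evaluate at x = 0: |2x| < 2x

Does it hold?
x = 0: LHS = |2·0| = |0| = 0, RHS = 2·0 = 0; 0 < 0 — FAILS

The relation fails at x = 0, so x = 0 is a counterexample.

Answer: No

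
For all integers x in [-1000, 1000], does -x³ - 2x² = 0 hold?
The claim fails at x = 1:
x = 1: LHS = -1³ - 2·1² = -3; -3 = 0 — FAILS

Because a single integer refutes it, the statement is false.

Answer: False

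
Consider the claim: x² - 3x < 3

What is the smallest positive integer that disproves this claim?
Testing positive integers:
x = 1: LHS = 1² - 3·1 = -2; -2 < 3 — holds
x = 2: LHS = 2² - 3·2 = -2; -2 < 3 — holds
x = 3: LHS = 3² - 3·3 = 0; 0 < 3 — holds
x = 4: LHS = 4² - 3·4 = 4; 4 < 3 — FAILS  ← smallest positive counterexample

Answer: x = 4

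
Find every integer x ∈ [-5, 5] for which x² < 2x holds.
Holds for: {1}
Fails for: {-5, -4, -3, -2, -1, 0, 2, 3, 4, 5}

Answer: {1}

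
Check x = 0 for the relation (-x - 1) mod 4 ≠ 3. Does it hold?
x = 0: LHS = (-0 - 1) mod 4 = (-1) mod 4 = 3; 3 ≠ 3 — FAILS

The relation fails at x = 0, so x = 0 is a counterexample.

Answer: No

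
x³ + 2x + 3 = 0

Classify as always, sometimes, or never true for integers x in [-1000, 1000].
Holds at x = -1: LHS = (-1)³ + 2·(-1) + 3 = 0; 0 = 0 — holds
Fails at x = 0: LHS = 0³ + 2·0 + 3 = 3; 3 = 0 — FAILS
It is satisfied by some integers in the range but not all.

Answer: Sometimes true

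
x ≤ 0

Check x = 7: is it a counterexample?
Substitute x = 7 into the relation:
x = 7: 7 ≤ 0 — FAILS

Since the claim fails at x = 7, this value is a counterexample.

Answer: Yes, x = 7 is a counterexample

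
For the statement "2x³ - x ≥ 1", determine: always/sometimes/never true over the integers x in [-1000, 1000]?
Holds at x = 1: LHS = 2·1³ - 1 = 1; 1 ≥ 1 — holds
Fails at x = 0: LHS = 2·0³ - 0 = 0; 0 ≥ 1 — FAILS
It is satisfied by some integers in the range but not all.

Answer: Sometimes true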